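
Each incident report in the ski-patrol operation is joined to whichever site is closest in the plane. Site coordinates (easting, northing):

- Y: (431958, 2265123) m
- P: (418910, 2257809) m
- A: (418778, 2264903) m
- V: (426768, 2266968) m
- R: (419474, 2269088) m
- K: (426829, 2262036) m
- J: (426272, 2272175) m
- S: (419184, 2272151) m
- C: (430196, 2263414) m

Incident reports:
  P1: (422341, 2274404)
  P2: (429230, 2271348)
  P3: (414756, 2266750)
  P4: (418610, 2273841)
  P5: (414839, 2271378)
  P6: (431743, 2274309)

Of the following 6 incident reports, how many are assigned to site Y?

P1 → S
P2 → J
P3 → A
P4 → S
P5 → S
P6 → J
0 of the 6 go to Y.

0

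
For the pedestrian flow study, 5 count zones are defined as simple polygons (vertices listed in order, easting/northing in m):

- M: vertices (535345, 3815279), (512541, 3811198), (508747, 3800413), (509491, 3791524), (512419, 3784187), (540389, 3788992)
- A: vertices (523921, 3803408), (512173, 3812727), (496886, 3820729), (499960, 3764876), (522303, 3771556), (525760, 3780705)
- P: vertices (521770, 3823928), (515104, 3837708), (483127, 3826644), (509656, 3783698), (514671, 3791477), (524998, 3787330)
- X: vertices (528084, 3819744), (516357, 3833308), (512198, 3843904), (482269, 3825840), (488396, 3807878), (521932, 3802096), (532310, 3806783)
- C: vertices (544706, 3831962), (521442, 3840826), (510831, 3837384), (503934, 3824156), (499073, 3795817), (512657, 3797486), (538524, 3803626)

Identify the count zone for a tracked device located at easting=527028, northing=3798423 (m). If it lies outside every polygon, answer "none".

Cast a ray rightward from (527028, 3798423). For each polygon, the edges (by vertex number in listed order) whose endpoints lie on opposite sides of northing = 3798423, where each meets that height, and whether that is right or left of the point:
M: 3–4 at easting≈508913.6 (left), 6–1 at easting≈538579.4 (right) → 1 crossing.
A: 3–4 at easting≈498113.7 (left), 6–1 at easting≈524324.8 (left) → 0 crossings.
P: 3–4 at easting≈500559.9 (left), 6–1 at easting≈524019.6 (left) → 0 crossings.
X: no edge straddles that height → 0 crossings.
C: 4–5 at easting≈499520.0 (left), 6–7 at easting≈516604.5 (left) → 0 crossings.
Only M has an odd count, so the point is inside M.

M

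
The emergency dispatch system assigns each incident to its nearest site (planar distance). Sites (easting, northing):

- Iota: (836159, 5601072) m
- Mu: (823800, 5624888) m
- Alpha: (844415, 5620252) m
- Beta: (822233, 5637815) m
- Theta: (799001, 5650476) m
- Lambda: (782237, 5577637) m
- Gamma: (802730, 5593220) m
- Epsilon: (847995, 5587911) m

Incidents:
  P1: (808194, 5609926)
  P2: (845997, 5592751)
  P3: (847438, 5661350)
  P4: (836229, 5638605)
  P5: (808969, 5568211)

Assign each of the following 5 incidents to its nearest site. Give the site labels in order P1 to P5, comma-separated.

P1 → Gamma (d²=308945732.00)
P2 → Epsilon (d²=27417604.00)
P3 → Beta (d²=1189188250.00)
P4 → Beta (d²=196512116.00)
P5 → Gamma (d²=664375202.00)

Gamma, Epsilon, Beta, Beta, Gamma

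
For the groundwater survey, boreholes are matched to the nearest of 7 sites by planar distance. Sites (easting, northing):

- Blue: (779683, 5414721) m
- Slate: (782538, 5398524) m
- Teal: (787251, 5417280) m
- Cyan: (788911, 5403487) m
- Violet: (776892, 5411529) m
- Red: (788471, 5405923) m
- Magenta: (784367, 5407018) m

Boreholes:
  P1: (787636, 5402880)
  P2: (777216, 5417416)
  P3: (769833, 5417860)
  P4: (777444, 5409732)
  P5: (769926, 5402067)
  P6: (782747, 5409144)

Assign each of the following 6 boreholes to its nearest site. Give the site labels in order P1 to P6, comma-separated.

P1 → Cyan (d²=1994074.00)
P2 → Blue (d²=13349114.00)
P3 → Violet (d²=89911042.00)
P4 → Violet (d²=3533913.00)
P5 → Violet (d²=138054600.00)
P6 → Magenta (d²=7144276.00)

Cyan, Blue, Violet, Violet, Violet, Magenta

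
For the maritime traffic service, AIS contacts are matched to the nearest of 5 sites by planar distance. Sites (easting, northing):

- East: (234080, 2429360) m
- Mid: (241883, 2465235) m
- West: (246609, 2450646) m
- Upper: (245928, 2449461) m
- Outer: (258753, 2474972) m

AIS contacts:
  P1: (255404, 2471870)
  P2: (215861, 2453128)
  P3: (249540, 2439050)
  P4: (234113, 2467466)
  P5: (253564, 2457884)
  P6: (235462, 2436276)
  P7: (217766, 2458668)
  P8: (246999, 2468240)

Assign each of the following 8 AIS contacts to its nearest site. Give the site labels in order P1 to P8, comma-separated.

Outer, Mid, Upper, Mid, West, East, Mid, Mid

P1 → Outer (d²=20838205.00)
P2 → Mid (d²=823723933.00)
P3 → Upper (d²=121435465.00)
P4 → Mid (d²=65350261.00)
P5 → West (d²=100760669.00)
P6 → East (d²=49740980.00)
P7 → Mid (d²=624755178.00)
P8 → Mid (d²=35203481.00)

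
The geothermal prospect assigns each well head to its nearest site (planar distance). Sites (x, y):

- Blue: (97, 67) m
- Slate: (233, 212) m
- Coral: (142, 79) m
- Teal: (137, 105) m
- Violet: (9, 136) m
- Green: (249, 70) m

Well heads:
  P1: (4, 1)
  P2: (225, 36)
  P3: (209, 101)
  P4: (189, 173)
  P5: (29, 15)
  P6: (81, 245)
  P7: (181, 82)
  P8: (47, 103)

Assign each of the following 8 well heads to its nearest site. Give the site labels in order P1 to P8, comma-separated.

P1 → Blue (d²=13005.00)
P2 → Green (d²=1732.00)
P3 → Green (d²=2561.00)
P4 → Slate (d²=3457.00)
P5 → Blue (d²=7328.00)
P6 → Violet (d²=17065.00)
P7 → Coral (d²=1530.00)
P8 → Violet (d²=2533.00)

Blue, Green, Green, Slate, Blue, Violet, Coral, Violet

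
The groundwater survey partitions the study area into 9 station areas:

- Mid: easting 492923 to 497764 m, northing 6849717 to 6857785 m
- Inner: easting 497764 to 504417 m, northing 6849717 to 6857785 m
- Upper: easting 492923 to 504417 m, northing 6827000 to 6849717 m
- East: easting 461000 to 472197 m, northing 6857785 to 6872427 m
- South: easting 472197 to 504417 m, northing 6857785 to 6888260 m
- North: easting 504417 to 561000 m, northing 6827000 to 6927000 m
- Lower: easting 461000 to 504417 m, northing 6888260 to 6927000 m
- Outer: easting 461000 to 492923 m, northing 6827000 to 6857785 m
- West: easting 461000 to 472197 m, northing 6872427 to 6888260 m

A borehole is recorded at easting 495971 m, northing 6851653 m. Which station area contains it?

The point has easting = 495971 and northing = 6851653.
Only Mid satisfies 492923 ≤ easting ≤ 497764 and 6849717 ≤ northing ≤ 6857785.

Mid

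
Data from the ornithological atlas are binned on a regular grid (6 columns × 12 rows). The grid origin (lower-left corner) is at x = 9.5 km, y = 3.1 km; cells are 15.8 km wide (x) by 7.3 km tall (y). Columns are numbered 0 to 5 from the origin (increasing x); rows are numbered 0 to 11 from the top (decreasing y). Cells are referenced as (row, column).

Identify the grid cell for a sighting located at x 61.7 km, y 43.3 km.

Column index: ⌊(61.7 − 9.5) / 15.8⌋ = ⌊3.304⌋ = 3
Row offset from origin: ⌊(43.3 − 3.1) / 7.3⌋ = ⌊5.507⌋ = 5 → row 6 (counted from top)

(6, 3)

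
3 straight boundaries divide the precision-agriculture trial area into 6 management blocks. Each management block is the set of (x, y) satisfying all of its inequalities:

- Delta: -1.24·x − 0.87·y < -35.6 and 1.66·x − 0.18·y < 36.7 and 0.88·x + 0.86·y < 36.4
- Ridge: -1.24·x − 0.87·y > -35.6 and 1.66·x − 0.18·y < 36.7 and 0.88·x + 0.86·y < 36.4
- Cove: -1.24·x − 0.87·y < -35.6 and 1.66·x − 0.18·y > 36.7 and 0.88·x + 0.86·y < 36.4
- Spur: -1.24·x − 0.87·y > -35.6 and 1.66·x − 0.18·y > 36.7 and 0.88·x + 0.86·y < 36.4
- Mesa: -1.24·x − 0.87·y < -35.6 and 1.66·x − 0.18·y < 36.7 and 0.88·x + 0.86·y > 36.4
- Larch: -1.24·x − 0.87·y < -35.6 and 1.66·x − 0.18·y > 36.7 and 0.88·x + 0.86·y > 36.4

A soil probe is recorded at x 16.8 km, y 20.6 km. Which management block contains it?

Delta

-1.24·16.8 − 0.87·20.6 = -38.754, which is < -35.6
1.66·16.8 − 0.18·20.6 = 24.180, which is < 36.7
0.88·16.8 + 0.86·20.6 = 32.500, which is < 36.4
This sign pattern matches Delta.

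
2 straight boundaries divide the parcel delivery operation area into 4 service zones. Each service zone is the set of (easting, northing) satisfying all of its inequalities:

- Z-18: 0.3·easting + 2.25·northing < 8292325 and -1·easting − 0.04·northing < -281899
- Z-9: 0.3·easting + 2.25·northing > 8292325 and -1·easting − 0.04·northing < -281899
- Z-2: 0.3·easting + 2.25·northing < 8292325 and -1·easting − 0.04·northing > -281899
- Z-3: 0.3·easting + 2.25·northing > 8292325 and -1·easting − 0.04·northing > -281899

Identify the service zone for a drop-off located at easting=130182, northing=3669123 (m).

0.3·130182 + 2.25·3669123 = 8294581.350, which is > 8292325
-1·130182 − 0.04·3669123 = -276946.920, which is > -281899
This sign pattern matches Z-3.

Z-3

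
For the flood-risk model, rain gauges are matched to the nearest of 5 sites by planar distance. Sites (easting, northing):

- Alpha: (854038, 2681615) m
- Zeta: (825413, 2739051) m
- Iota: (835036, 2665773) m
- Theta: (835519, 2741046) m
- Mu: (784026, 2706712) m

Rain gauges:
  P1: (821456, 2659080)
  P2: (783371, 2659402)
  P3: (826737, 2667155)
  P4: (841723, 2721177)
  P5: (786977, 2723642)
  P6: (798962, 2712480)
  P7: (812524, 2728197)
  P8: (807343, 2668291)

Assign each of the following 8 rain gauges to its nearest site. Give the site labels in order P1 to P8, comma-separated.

P1 → Iota (d²=229212649.00)
P2 → Mu (d²=2238665125.00)
P3 → Iota (d²=70783325.00)
P4 → Theta (d²=433266777.00)
P5 → Mu (d²=295333301.00)
P6 → Mu (d²=256353920.00)
P7 → Zeta (d²=283935637.00)
P8 → Iota (d²=773242573.00)

Iota, Mu, Iota, Theta, Mu, Mu, Zeta, Iota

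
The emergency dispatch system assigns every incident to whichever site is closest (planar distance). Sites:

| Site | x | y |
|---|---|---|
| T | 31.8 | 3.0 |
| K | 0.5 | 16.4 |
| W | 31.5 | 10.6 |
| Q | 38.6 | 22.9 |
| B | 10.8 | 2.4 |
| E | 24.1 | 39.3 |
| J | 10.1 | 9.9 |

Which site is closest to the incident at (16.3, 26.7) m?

E

Squared distances to each site:
T: 801.940; K: 355.730; W: 490.250; Q: 511.730; B: 620.740; E: 219.600; J: 320.680.
Minimum at E.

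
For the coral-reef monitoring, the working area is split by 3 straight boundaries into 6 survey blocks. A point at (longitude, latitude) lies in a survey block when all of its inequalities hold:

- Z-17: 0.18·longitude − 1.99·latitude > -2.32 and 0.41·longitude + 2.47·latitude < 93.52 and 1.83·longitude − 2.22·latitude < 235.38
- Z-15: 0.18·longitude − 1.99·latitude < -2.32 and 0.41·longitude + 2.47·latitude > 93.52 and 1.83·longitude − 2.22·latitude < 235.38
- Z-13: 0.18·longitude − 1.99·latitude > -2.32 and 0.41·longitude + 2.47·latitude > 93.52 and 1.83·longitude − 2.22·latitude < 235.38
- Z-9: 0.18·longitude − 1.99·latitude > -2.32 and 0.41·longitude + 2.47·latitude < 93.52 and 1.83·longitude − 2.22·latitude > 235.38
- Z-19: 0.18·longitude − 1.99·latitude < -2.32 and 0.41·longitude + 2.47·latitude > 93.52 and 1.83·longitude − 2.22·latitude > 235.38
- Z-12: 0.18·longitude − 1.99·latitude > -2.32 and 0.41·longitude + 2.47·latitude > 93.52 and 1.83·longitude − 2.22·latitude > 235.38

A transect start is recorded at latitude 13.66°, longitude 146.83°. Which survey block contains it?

0.18·146.83 − 1.99·13.66 = -0.754, which is > -2.32
0.41·146.83 + 2.47·13.66 = 93.941, which is > 93.52
1.83·146.83 − 2.22·13.66 = 238.374, which is > 235.38
This sign pattern matches Z-12.

Z-12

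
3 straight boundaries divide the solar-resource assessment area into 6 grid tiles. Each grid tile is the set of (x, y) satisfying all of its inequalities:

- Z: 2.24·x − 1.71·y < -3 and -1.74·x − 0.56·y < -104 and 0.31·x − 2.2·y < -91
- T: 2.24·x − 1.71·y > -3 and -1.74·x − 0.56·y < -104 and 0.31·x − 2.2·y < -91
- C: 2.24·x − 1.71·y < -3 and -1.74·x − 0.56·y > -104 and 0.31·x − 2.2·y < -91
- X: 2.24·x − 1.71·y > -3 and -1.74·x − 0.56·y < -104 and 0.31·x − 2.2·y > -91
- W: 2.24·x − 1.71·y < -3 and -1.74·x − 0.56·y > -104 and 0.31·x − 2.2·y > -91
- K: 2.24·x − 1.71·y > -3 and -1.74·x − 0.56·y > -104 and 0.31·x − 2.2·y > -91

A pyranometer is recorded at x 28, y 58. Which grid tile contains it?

2.24·28 − 1.71·58 = -36.460, which is < -3
-1.74·28 − 0.56·58 = -81.200, which is > -104
0.31·28 − 2.2·58 = -118.920, which is < -91
This sign pattern matches C.

C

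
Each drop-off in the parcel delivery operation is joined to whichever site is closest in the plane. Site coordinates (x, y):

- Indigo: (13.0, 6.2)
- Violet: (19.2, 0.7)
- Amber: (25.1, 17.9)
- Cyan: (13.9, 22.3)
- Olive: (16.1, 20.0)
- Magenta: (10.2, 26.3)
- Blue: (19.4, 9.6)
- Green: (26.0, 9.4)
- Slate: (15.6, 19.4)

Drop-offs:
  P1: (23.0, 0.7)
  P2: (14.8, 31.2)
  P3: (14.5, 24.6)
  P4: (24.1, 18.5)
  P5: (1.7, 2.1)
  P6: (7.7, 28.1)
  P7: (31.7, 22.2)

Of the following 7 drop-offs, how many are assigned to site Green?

P1 → Violet
P2 → Magenta
P3 → Cyan
P4 → Amber
P5 → Indigo
P6 → Magenta
P7 → Amber
0 of the 7 go to Green.

0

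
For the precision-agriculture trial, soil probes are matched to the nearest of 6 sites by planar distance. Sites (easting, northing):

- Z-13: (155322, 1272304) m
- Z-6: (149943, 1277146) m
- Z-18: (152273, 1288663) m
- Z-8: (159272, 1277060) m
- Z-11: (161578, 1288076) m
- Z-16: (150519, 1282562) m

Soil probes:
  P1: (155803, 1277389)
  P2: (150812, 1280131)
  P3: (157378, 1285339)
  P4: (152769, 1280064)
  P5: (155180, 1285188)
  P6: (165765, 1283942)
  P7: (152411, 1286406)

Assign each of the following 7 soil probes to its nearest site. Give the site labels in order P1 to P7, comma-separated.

P1 → Z-8 (d²=12142202.00)
P2 → Z-16 (d²=5995610.00)
P3 → Z-11 (d²=25131169.00)
P4 → Z-16 (d²=11302504.00)
P5 → Z-18 (d²=20526274.00)
P6 → Z-11 (d²=34620925.00)
P7 → Z-18 (d²=5113093.00)

Z-8, Z-16, Z-11, Z-16, Z-18, Z-11, Z-18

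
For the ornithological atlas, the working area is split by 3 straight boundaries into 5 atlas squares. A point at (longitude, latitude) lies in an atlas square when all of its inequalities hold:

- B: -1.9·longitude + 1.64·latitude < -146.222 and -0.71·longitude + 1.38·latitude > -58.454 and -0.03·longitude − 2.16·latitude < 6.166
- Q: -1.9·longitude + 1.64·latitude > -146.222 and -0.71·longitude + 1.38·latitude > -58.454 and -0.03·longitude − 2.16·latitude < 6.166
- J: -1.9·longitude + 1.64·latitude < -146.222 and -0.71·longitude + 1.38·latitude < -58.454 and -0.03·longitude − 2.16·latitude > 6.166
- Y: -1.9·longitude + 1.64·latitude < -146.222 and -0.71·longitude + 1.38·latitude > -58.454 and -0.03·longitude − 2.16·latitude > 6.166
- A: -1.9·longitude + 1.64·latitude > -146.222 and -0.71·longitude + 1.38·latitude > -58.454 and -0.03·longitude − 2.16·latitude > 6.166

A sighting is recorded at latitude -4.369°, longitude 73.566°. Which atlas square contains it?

Y

-1.9·73.566 + 1.64·-4.369 = -146.941, which is < -146.222
-0.71·73.566 + 1.38·-4.369 = -58.261, which is > -58.454
-0.03·73.566 − 2.16·-4.369 = 7.230, which is > 6.166
This sign pattern matches Y.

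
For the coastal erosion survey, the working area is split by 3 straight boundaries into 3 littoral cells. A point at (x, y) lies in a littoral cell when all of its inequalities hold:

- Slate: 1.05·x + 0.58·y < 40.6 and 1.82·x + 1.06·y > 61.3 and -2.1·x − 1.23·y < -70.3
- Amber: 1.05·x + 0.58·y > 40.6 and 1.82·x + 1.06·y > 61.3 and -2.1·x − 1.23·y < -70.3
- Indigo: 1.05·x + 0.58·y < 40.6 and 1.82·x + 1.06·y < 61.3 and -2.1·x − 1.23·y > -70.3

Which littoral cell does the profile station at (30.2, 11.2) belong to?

Slate

1.05·30.2 + 0.58·11.2 = 38.206, which is < 40.6
1.82·30.2 + 1.06·11.2 = 66.836, which is > 61.3
-2.1·30.2 − 1.23·11.2 = -77.196, which is < -70.3
This sign pattern matches Slate.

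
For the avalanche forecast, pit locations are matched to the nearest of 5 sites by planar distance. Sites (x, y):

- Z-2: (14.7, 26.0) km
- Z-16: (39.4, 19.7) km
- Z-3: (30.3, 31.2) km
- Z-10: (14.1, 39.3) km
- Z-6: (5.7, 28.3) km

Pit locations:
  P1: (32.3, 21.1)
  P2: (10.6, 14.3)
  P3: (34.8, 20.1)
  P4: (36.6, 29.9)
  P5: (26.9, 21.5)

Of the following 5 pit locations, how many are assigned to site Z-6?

P1 → Z-16
P2 → Z-2
P3 → Z-16
P4 → Z-3
P5 → Z-3
0 of the 5 go to Z-6.

0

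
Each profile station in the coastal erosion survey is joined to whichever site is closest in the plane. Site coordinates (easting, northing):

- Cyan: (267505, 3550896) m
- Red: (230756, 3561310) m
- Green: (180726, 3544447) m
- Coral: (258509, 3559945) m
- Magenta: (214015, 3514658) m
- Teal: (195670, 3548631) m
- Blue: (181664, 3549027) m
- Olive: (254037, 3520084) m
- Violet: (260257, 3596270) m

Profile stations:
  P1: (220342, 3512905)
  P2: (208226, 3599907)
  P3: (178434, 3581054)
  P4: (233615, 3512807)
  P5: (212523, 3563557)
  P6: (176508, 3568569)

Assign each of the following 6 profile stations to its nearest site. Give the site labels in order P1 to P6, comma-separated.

Magenta, Red, Blue, Magenta, Red, Blue

P1 → Magenta (d²=43103938.00)
P2 → Red (d²=1997329309.00)
P3 → Blue (d²=1036161629.00)
P4 → Magenta (d²=387586201.00)
P5 → Red (d²=337491298.00)
P6 → Blue (d²=408474100.00)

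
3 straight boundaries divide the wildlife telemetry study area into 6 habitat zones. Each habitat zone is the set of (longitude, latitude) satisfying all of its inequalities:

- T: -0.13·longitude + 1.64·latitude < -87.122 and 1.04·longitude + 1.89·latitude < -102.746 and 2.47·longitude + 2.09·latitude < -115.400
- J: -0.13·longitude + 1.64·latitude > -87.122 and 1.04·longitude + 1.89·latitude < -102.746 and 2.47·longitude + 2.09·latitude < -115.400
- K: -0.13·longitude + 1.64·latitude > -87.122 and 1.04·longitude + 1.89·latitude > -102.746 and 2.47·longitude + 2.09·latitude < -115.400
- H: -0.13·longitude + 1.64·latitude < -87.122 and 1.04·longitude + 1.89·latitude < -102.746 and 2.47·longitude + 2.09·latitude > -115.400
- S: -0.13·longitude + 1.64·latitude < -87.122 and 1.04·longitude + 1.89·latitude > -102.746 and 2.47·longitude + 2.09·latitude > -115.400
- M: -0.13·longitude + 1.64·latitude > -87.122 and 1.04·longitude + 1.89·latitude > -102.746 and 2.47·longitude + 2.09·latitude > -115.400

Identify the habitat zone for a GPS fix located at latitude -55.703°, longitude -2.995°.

T

-0.13·-2.995 + 1.64·-55.703 = -90.964, which is < -87.122
1.04·-2.995 + 1.89·-55.703 = -108.393, which is < -102.746
2.47·-2.995 + 2.09·-55.703 = -123.817, which is < -115.400
This sign pattern matches T.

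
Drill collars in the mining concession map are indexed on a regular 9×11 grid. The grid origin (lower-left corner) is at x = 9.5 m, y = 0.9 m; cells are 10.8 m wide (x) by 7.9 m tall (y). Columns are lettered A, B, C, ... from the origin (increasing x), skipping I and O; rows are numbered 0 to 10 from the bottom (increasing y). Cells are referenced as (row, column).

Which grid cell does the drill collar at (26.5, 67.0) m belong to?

Column index: ⌊(26.5 − 9.5) / 10.8⌋ = ⌊1.574⌋ = 1 → column B
Row offset from origin: ⌊(67.0 − 0.9) / 7.9⌋ = ⌊8.367⌋ = 8 → row 8

(8, B)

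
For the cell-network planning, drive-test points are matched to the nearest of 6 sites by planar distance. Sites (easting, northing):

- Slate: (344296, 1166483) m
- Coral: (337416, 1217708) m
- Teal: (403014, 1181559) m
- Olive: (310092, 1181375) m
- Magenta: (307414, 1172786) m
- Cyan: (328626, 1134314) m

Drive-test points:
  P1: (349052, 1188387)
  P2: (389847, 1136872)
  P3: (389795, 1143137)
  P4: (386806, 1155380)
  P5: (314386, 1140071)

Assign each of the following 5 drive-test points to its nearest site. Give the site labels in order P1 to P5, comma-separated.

Slate, Teal, Teal, Teal, Cyan

P1 → Slate (d²=502404752.00)
P2 → Teal (d²=2170297858.00)
P3 → Teal (d²=1650992045.00)
P4 → Teal (d²=948039305.00)
P5 → Cyan (d²=235920649.00)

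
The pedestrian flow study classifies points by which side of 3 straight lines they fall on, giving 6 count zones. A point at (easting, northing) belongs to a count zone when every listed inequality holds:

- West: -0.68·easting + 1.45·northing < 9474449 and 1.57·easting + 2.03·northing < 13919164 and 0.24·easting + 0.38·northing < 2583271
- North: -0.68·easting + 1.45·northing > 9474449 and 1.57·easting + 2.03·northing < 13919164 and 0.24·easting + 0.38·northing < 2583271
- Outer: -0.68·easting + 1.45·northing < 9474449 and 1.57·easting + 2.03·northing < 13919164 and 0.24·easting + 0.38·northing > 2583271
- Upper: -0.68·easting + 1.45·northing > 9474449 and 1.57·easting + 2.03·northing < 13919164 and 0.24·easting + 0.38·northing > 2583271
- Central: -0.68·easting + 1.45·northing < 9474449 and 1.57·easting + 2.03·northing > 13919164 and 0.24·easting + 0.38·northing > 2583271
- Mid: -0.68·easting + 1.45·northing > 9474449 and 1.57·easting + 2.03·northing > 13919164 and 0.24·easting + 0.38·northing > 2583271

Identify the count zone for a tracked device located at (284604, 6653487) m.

Central

-0.68·284604 + 1.45·6653487 = 9454025.430, which is < 9474449
1.57·284604 + 2.03·6653487 = 13953406.890, which is > 13919164
0.24·284604 + 0.38·6653487 = 2596630.020, which is > 2583271
This sign pattern matches Central.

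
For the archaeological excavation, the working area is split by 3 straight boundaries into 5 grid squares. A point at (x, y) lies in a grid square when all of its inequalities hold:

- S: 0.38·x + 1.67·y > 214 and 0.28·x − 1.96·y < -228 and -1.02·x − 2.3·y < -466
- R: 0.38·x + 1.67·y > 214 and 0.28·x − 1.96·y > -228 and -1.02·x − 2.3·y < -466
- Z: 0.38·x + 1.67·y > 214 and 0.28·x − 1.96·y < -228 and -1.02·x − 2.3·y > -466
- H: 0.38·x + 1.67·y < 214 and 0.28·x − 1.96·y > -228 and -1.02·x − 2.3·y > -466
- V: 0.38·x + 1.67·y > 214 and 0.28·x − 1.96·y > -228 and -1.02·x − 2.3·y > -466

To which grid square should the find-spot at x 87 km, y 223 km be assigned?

S

0.38·87 + 1.67·223 = 405.470, which is > 214
0.28·87 − 1.96·223 = -412.720, which is < -228
-1.02·87 − 2.3·223 = -601.640, which is < -466
This sign pattern matches S.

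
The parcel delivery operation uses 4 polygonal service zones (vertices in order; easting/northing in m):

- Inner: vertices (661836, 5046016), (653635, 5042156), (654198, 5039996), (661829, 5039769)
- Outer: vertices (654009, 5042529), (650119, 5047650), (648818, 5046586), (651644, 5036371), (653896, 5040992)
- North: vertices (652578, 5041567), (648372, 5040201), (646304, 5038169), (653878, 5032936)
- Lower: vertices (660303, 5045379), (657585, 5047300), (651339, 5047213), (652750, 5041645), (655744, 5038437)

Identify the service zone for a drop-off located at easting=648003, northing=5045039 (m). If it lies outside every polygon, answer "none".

none

Cast a ray rightward from (648003, 5045039). For each polygon, the edges (by vertex number in listed order) whose endpoints lie on opposite sides of northing = 5045039, where each meets that height, and whether that is right or left of the point:
Inner: 1–2 at easting≈659760.3 (right), 4–1 at easting≈661834.9 (right) → 2 crossings.
Outer: 1–2 at easting≈652102.4 (right), 3–4 at easting≈649246.0 (right) → 2 crossings.
North: no edge straddles that height → 0 crossings.
Lower: 3–4 at easting≈651889.9 (right), 5–1 at easting≈660079.7 (right) → 2 crossings.
All counts are even, so the point lies outside every listed polygon.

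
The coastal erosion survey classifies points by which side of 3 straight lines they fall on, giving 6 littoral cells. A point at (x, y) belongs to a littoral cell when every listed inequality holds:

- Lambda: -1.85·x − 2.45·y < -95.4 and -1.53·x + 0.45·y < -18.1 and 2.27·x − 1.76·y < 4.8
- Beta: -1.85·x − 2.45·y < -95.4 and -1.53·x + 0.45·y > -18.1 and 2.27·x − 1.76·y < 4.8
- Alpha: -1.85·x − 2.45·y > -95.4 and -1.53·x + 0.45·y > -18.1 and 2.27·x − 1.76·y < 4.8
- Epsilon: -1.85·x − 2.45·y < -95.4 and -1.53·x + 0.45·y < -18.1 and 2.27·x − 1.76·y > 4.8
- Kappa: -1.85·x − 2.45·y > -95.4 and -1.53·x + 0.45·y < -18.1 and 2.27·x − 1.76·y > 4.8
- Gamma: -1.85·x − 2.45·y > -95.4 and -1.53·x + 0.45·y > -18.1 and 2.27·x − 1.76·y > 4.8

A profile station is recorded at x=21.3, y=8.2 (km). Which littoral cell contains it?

-1.85·21.3 − 2.45·8.2 = -59.495, which is > -95.4
-1.53·21.3 + 0.45·8.2 = -28.899, which is < -18.1
2.27·21.3 − 1.76·8.2 = 33.919, which is > 4.8
This sign pattern matches Kappa.

Kappa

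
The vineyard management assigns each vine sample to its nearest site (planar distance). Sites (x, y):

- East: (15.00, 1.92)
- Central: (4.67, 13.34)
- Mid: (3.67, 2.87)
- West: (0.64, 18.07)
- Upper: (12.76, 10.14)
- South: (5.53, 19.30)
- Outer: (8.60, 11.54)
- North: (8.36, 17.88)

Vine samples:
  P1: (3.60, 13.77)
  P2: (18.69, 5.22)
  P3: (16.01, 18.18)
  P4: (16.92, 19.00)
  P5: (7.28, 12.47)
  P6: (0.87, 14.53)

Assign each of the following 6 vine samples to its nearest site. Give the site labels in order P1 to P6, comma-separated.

P1 → Central (d²=1.33)
P2 → East (d²=24.51)
P3 → North (d²=58.61)
P4 → North (d²=74.53)
P5 → Outer (d²=2.61)
P6 → West (d²=12.58)

Central, East, North, North, Outer, West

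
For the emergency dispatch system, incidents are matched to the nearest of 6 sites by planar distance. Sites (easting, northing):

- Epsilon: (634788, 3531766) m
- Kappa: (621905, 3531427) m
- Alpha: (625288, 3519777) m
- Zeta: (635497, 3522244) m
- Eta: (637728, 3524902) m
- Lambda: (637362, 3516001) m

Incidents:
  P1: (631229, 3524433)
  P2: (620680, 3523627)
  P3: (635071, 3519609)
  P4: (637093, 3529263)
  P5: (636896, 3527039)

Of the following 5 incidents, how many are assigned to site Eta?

1

P1 → Zeta
P2 → Alpha
P3 → Zeta
P4 → Epsilon
P5 → Eta
1 of the 5 goes to Eta.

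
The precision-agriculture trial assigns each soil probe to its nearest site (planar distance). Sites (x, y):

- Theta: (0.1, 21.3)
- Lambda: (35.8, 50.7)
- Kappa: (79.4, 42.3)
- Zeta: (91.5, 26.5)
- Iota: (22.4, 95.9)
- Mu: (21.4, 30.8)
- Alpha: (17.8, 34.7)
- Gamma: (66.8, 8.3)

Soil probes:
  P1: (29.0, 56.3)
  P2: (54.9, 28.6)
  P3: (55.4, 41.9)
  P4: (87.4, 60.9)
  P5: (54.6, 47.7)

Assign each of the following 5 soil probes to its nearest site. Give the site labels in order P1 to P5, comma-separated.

P1 → Lambda (d²=77.60)
P2 → Gamma (d²=553.70)
P3 → Lambda (d²=461.60)
P4 → Kappa (d²=409.96)
P5 → Lambda (d²=362.44)

Lambda, Gamma, Lambda, Kappa, Lambda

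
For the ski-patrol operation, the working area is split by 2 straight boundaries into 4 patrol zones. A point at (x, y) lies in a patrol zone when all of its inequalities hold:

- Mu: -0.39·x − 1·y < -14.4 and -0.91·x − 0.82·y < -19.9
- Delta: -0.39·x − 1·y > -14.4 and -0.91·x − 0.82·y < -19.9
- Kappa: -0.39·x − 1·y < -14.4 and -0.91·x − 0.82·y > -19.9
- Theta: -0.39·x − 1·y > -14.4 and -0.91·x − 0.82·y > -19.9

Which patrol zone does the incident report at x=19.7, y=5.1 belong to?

Delta

-0.39·19.7 − 1·5.1 = -12.783, which is > -14.4
-0.91·19.7 − 0.82·5.1 = -22.109, which is < -19.9
This sign pattern matches Delta.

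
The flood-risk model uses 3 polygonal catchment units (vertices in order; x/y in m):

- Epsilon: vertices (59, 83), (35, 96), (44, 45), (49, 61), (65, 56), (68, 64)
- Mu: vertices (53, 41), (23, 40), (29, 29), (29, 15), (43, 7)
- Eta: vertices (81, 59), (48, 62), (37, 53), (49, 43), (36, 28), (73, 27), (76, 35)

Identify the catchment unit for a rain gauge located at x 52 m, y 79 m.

Cast a ray rightward from (52, 79). For each polygon, the edges (by vertex number in listed order) whose endpoints lie on opposite sides of y = 79, where each meets that height, and whether that is right or left of the point:
Epsilon: 2–3 at x≈38.0 (left), 6–1 at x≈60.9 (right) → 1 crossing.
Mu: no edge straddles that height → 0 crossings.
Eta: no edge straddles that height → 0 crossings.
Only Epsilon has an odd count, so the point is inside Epsilon.

Epsilon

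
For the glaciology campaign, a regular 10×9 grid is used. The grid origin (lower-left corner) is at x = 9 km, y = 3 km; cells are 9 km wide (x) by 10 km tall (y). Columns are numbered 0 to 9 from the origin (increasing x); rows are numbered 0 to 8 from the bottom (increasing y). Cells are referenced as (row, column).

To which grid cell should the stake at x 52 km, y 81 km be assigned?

(7, 4)

Column index: ⌊(52 − 9) / 9⌋ = ⌊4.778⌋ = 4
Row offset from origin: ⌊(81 − 3) / 10⌋ = ⌊7.800⌋ = 7 → row 7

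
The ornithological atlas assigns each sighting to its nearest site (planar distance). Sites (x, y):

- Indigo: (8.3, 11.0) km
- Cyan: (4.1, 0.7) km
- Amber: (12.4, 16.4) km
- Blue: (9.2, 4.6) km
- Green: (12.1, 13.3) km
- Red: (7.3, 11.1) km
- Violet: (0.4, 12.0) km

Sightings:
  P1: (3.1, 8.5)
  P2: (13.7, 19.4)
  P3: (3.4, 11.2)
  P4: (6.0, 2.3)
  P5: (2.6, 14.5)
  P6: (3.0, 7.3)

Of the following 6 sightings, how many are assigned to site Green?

P1 → Violet
P2 → Amber
P3 → Violet
P4 → Cyan
P5 → Violet
P6 → Violet
0 of the 6 go to Green.

0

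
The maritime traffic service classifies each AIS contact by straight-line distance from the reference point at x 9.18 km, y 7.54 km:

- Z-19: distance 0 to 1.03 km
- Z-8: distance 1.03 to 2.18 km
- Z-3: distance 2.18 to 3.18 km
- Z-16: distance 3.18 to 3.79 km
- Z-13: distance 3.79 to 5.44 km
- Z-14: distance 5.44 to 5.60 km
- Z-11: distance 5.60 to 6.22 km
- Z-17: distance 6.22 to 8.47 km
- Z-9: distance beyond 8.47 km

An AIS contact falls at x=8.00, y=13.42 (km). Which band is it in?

Distance = √((8.00−9.18)² + (13.42−7.54)²) = √(1.392 + 34.574) = 5.997 km.
5.60 ≤ 5.997 < 6.22 → Z-11.

Z-11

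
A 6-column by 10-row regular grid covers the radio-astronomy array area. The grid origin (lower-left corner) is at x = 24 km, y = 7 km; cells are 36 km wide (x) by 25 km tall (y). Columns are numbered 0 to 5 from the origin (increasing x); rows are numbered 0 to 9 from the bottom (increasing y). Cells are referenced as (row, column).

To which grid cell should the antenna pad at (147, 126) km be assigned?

Column index: ⌊(147 − 24) / 36⌋ = ⌊3.417⌋ = 3
Row offset from origin: ⌊(126 − 7) / 25⌋ = ⌊4.760⌋ = 4 → row 4

(4, 3)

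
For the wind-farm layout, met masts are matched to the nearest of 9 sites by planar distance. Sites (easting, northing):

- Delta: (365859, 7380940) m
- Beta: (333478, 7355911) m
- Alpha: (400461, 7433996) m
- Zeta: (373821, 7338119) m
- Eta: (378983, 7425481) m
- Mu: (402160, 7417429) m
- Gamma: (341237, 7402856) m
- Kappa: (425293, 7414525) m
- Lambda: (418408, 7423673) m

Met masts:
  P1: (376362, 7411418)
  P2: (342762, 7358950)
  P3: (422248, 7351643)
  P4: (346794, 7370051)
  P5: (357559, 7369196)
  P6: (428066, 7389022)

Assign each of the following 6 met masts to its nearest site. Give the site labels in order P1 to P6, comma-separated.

P1 → Eta (d²=204637610.00)
P2 → Beta (d²=95428177.00)
P3 → Zeta (d²=2528072905.00)
P4 → Beta (d²=377255456.00)
P5 → Delta (d²=206811536.00)
P6 → Kappa (d²=658092538.00)

Eta, Beta, Zeta, Beta, Delta, Kappa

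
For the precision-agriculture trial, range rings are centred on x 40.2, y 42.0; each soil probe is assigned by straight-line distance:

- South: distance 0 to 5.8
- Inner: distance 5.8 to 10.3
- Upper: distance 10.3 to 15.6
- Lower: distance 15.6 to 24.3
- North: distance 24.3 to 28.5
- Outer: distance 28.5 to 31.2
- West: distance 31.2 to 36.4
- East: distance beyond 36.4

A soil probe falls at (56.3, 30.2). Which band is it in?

Lower

Distance = √((56.3−40.2)² + (30.2−42.0)²) = √(259.210 + 139.240) = 19.961.
15.6 ≤ 19.961 < 24.3 → Lower.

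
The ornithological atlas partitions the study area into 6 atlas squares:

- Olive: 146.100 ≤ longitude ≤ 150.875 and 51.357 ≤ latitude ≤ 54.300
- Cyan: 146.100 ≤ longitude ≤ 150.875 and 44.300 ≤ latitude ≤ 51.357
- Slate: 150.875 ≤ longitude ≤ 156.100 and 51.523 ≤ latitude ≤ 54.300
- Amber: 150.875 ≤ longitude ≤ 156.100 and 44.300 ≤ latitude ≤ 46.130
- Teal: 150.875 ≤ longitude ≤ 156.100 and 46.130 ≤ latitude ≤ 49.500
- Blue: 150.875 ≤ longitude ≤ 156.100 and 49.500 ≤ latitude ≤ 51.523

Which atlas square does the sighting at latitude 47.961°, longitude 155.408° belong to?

The point has longitude = 155.408 and latitude = 47.961.
Only Teal satisfies 150.875 ≤ longitude ≤ 156.100 and 46.130 ≤ latitude ≤ 49.500.

Teal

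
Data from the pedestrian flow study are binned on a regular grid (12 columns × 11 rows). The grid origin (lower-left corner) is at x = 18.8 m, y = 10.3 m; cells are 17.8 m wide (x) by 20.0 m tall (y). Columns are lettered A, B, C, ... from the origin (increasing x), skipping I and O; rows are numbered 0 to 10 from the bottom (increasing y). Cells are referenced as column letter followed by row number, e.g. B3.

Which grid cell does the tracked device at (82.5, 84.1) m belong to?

Column index: ⌊(82.5 − 18.8) / 17.8⌋ = ⌊3.579⌋ = 3 → column D
Row offset from origin: ⌊(84.1 − 10.3) / 20.0⌋ = ⌊3.690⌋ = 3 → row 3

D3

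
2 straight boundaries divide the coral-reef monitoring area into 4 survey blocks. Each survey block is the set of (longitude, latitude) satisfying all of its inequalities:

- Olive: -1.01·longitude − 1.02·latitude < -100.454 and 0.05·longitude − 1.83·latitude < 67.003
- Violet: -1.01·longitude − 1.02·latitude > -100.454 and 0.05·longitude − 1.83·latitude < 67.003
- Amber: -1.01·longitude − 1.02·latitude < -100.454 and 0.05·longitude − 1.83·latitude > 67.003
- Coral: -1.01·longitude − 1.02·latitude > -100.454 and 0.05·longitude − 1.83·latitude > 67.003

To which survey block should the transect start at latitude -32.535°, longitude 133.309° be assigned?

-1.01·133.309 − 1.02·-32.535 = -101.456, which is < -100.454
0.05·133.309 − 1.83·-32.535 = 66.204, which is < 67.003
This sign pattern matches Olive.

Olive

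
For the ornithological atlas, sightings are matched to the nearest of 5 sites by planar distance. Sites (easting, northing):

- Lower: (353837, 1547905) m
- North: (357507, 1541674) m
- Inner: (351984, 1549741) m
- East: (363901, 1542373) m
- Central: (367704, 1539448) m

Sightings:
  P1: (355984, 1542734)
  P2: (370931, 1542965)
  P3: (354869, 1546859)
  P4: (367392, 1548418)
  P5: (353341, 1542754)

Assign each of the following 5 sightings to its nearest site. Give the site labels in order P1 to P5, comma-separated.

North, Central, Lower, East, North

P1 → North (d²=3443129.00)
P2 → Central (d²=22782818.00)
P3 → Lower (d²=2159140.00)
P4 → East (d²=48729106.00)
P5 → North (d²=18521956.00)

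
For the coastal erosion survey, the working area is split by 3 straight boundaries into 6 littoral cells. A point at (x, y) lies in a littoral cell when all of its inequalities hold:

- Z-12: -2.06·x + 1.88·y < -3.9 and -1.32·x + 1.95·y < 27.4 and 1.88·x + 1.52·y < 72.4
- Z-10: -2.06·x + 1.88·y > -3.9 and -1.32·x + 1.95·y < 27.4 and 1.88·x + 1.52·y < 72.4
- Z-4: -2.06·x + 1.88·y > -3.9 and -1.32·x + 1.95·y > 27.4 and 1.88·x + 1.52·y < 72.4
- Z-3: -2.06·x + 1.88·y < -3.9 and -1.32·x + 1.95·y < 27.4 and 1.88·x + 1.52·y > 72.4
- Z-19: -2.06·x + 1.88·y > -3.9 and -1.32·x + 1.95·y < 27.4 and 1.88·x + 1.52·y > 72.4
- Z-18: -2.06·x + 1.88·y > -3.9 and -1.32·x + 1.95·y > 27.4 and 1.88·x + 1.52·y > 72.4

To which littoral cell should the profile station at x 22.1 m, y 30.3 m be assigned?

-2.06·22.1 + 1.88·30.3 = 11.438, which is > -3.9
-1.32·22.1 + 1.95·30.3 = 29.913, which is > 27.4
1.88·22.1 + 1.52·30.3 = 87.604, which is > 72.4
This sign pattern matches Z-18.

Z-18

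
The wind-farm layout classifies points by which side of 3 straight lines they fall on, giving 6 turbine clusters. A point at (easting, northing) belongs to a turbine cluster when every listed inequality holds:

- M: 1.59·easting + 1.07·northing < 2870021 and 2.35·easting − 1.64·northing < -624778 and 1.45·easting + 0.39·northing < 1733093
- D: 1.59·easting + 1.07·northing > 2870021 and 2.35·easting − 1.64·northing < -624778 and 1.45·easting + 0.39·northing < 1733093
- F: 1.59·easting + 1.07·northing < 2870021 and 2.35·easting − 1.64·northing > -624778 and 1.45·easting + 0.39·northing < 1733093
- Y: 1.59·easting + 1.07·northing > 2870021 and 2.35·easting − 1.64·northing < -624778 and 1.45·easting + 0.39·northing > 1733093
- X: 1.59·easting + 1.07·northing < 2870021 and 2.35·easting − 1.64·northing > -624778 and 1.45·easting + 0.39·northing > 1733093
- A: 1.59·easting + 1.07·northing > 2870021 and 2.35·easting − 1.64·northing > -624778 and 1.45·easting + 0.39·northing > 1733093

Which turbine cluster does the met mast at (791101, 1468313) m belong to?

1.59·791101 + 1.07·1468313 = 2828945.500, which is < 2870021
2.35·791101 − 1.64·1468313 = -548945.970, which is > -624778
1.45·791101 + 0.39·1468313 = 1719738.520, which is < 1733093
This sign pattern matches F.

F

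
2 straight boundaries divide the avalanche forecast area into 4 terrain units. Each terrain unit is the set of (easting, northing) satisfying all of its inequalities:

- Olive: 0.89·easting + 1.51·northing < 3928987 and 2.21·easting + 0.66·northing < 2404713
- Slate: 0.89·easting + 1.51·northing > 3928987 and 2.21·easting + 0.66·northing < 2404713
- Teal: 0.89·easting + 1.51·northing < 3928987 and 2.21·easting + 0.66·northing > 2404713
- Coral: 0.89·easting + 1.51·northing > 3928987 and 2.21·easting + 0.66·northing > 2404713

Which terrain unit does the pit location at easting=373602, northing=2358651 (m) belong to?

0.89·373602 + 1.51·2358651 = 3894068.790, which is < 3928987
2.21·373602 + 0.66·2358651 = 2382370.080, which is < 2404713
This sign pattern matches Olive.

Olive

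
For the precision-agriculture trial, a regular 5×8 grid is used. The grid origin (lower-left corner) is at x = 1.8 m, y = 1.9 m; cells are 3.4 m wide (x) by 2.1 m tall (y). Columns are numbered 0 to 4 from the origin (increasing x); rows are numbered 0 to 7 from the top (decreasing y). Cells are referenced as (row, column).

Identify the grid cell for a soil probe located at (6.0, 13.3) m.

(2, 1)

Column index: ⌊(6.0 − 1.8) / 3.4⌋ = ⌊1.235⌋ = 1
Row offset from origin: ⌊(13.3 − 1.9) / 2.1⌋ = ⌊5.429⌋ = 5 → row 2 (counted from top)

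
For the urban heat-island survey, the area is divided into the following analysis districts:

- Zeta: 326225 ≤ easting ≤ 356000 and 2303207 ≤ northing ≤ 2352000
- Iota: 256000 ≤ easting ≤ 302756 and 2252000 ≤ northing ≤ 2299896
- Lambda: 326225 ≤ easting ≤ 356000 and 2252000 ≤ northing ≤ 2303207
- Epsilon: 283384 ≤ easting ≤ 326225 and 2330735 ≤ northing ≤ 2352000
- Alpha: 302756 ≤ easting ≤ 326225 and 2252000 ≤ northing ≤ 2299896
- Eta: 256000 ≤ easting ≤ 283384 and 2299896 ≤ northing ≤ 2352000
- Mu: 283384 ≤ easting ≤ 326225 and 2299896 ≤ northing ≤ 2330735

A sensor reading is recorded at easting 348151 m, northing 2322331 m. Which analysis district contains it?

The point has easting = 348151 and northing = 2322331.
Only Zeta satisfies 326225 ≤ easting ≤ 356000 and 2303207 ≤ northing ≤ 2352000.

Zeta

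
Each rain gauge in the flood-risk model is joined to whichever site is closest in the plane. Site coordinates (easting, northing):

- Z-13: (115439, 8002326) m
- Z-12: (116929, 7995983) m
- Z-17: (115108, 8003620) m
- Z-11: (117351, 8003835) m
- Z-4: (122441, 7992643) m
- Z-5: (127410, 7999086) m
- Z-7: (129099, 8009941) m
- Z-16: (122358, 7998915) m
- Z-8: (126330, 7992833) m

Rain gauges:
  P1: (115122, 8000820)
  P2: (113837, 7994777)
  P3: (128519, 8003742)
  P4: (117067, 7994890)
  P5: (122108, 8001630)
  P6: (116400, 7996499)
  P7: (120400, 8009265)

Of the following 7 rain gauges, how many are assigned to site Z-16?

1

P1 → Z-13
P2 → Z-12
P3 → Z-5
P4 → Z-12
P5 → Z-16
P6 → Z-12
P7 → Z-11
1 of the 7 goes to Z-16.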